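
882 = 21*42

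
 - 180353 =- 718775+538422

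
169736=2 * 84868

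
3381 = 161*21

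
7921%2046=1783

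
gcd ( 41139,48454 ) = 7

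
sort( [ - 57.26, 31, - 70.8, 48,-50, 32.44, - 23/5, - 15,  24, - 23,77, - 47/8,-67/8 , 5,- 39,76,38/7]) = [-70.8 ,- 57.26, - 50, - 39,  -  23, - 15, - 67/8, - 47/8, - 23/5, 5,38/7,24, 31, 32.44, 48,76 , 77]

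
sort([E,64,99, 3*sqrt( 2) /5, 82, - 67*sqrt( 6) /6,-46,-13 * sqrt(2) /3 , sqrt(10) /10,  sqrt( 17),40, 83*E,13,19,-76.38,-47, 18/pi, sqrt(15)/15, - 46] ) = [  -  76.38, - 47, -46,- 46,-67*sqrt( 6)/6, - 13*sqrt( 2) /3, sqrt( 15) /15,sqrt(10)/10,3* sqrt( 2 )/5,E,sqrt(17 ),18/pi,13,19,40 , 64,82,99 , 83 *E ] 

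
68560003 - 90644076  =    -  22084073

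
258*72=18576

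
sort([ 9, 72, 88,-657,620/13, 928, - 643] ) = [ - 657, - 643, 9 , 620/13 , 72,88,  928 ] 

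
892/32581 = 892/32581   =  0.03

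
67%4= 3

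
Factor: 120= 2^3*3^1*5^1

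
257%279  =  257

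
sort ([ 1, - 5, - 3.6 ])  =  [- 5, - 3.6,1] 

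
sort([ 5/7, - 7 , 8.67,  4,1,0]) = [-7, 0,5/7,1, 4,8.67]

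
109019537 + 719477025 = 828496562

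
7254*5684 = 41231736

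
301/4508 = 43/644 = 0.07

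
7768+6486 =14254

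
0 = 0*44128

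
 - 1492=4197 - 5689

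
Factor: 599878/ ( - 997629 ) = - 2^1*3^(-1)*29^( - 1 )*307^1*977^1 * 11467^ (-1 )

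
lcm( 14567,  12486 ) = 87402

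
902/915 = 902/915 = 0.99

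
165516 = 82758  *2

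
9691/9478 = 1 + 213/9478 = 1.02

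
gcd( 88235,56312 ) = 1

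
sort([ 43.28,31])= [31, 43.28 ]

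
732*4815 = 3524580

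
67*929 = 62243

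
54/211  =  54/211 = 0.26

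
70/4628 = 35/2314 = 0.02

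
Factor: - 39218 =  - 2^1*19609^1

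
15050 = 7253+7797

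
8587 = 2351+6236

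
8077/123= 65+2/3=65.67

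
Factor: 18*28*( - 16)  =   - 8064= - 2^7*3^2  *7^1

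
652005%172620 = 134145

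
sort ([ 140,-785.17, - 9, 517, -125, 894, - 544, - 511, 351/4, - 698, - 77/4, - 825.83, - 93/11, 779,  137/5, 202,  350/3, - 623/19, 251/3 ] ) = [ - 825.83, -785.17,  -  698,- 544, - 511, - 125, - 623/19, - 77/4, - 9,-93/11,137/5,251/3 , 351/4,  350/3, 140, 202, 517, 779,894 ] 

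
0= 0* 4551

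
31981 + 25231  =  57212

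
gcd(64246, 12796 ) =14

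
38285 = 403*95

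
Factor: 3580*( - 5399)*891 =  - 2^2  *3^4* 5^1*11^1*179^1  *5399^1 = -17221622220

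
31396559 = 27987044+3409515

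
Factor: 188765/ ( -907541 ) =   -  5^1*19^1*337^(-1)*1987^1*  2693^( - 1) 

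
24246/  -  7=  -24246/7 = - 3463.71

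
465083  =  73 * 6371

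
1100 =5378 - 4278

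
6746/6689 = 6746/6689=1.01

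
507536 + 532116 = 1039652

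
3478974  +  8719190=12198164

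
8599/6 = 1433 + 1/6 = 1433.17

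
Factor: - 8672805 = -3^3*5^1*17^1*3779^1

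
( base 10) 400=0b110010000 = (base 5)3100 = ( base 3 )112211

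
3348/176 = 837/44 = 19.02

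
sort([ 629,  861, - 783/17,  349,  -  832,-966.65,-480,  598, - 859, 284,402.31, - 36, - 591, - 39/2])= [ - 966.65, - 859, - 832,-591, - 480  , - 783/17, - 36, - 39/2, 284, 349, 402.31,598,629,861 ]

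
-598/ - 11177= 598/11177 = 0.05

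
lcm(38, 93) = 3534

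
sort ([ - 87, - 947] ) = [ - 947, - 87]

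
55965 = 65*861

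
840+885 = 1725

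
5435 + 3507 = 8942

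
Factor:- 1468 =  - 2^2*367^1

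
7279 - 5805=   1474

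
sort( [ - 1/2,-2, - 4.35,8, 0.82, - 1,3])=[ - 4.35, - 2, - 1, - 1/2, 0.82,3,8 ] 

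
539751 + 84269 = 624020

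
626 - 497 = 129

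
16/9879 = 16/9879=0.00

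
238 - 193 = 45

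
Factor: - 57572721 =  - 3^3 * 2132323^1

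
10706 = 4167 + 6539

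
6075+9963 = 16038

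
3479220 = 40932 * 85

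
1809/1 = 1809=1809.00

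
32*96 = 3072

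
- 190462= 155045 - 345507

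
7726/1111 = 6 + 1060/1111=6.95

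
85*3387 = 287895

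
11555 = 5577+5978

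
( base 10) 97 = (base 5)342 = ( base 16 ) 61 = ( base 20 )4H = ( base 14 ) 6D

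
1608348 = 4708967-3100619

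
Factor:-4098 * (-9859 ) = 40402182 = 2^1*3^1*683^1*9859^1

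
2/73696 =1/36848 = 0.00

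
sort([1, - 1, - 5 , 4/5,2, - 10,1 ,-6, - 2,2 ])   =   [ - 10, - 6,-5 ,  -  2,-1,4/5 , 1, 1,2,2 ]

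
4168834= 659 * 6326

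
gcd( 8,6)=2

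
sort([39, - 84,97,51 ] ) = [  -  84,39 , 51,97]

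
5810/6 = 968 + 1/3= 968.33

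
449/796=449/796=0.56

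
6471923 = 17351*373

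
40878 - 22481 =18397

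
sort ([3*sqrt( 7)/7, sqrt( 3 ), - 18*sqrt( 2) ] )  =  [ - 18 * sqrt( 2),3*sqrt( 7)/7, sqrt(3 ) ] 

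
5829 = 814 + 5015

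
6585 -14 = 6571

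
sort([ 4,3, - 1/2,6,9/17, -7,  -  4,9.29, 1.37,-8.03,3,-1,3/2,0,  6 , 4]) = [ - 8.03, - 7 ,-4,-1,-1/2,0, 9/17,1.37,3/2,3,3,4,4,6,6, 9.29 ] 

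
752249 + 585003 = 1337252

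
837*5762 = 4822794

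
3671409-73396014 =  - 69724605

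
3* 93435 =280305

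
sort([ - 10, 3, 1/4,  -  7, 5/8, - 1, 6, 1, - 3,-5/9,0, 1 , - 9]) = [  -  10, - 9 ,-7, - 3, - 1, - 5/9,0, 1/4, 5/8, 1, 1, 3,6 ] 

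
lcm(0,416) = 0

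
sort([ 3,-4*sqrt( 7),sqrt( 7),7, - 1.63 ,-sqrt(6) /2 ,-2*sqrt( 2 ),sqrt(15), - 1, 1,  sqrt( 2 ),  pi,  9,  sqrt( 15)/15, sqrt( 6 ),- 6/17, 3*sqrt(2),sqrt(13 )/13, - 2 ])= [-4*sqrt(7), - 2 * sqrt( 2 ),-2,-1.63,-sqrt(6)/2, - 1,-6/17,sqrt(15 )/15,sqrt(13 )/13, 1,  sqrt(2),sqrt(6),sqrt(7), 3,  pi , sqrt( 15 ), 3*sqrt( 2),  7,9 ] 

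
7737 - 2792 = 4945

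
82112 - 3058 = 79054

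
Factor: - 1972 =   -  2^2*17^1 * 29^1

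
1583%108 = 71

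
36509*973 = 35523257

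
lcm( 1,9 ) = 9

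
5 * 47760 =238800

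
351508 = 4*87877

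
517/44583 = 47/4053 = 0.01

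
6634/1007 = 6 + 592/1007=6.59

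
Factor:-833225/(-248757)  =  3^(-1)*5^2*283^( - 1)*293^(-1)*33329^1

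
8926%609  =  400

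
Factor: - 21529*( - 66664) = 2^3*13^1*641^1*21529^1 =1435209256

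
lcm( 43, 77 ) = 3311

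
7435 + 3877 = 11312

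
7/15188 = 7/15188 = 0.00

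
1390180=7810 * 178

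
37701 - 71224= - 33523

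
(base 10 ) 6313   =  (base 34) 5fn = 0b1100010101001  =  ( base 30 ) 70d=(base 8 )14251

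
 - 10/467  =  -1+457/467 = -0.02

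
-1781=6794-8575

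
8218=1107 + 7111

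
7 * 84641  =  592487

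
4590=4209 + 381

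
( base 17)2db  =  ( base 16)32a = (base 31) Q4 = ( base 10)810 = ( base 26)154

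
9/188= 9/188 = 0.05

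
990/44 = 22 + 1/2  =  22.50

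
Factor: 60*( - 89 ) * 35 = -186900 = - 2^2*3^1* 5^2* 7^1 * 89^1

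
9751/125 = 78 + 1/125 =78.01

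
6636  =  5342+1294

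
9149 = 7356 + 1793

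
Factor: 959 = 7^1*137^1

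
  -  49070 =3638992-3688062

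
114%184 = 114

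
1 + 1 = 2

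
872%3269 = 872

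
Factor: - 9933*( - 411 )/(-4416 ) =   -  2^( - 6 ) *3^1* 7^1*11^1*23^( - 1 )*43^1*137^1 = -1360821/1472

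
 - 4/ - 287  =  4/287 = 0.01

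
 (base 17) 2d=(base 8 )57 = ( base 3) 1202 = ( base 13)38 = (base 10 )47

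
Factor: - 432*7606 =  - 2^5 * 3^3* 3803^1 = - 3285792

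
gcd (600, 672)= 24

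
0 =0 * 8625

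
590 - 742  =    -  152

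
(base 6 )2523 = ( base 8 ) 1163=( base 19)1e0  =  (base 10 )627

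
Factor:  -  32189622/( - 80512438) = 16094811/40256219 = 3^1* 41^( - 1) * 71^(  -  1 ) * 263^1*13829^( - 1 )*20399^1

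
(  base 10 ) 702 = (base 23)17c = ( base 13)420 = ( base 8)1276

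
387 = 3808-3421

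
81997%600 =397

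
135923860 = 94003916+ 41919944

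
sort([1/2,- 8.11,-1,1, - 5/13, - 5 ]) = [ - 8.11, - 5,- 1,-5/13,1/2, 1 ]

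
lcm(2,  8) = 8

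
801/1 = 801 = 801.00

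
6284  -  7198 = -914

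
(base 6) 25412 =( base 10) 3824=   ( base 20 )9b4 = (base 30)47e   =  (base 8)7360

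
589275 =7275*81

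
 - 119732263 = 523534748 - 643267011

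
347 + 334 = 681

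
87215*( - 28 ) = - 2442020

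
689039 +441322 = 1130361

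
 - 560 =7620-8180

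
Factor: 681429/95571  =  877/123 = 3^ (  -  1)*41^( - 1)*  877^1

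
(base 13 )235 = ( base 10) 382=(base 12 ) 27a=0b101111110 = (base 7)1054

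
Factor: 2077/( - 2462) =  - 2^( - 1 ) * 31^1* 67^1*1231^( - 1) 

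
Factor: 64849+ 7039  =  71888 = 2^4*4493^1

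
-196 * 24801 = -4860996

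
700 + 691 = 1391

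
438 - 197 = 241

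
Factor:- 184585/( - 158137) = 335/287 = 5^1*7^(-1)* 41^( - 1)*67^1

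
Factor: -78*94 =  - 7332= - 2^2*3^1 * 13^1 * 47^1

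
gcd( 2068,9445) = 1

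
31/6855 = 31/6855 = 0.00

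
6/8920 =3/4460 =0.00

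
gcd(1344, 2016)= 672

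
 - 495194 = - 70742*7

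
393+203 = 596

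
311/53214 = 311/53214 = 0.01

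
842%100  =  42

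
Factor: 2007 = 3^2*223^1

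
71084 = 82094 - 11010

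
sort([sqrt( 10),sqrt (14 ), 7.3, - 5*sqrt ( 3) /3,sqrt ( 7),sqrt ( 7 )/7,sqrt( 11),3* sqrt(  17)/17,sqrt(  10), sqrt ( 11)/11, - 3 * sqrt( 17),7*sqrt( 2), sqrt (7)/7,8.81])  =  [- 3*sqrt(17), - 5 * sqrt( 3)/3,sqrt( 11 ) /11,sqrt(7)/7 , sqrt (7) /7,3*sqrt ( 17)/17 , sqrt( 7 ),sqrt(10),sqrt( 10), sqrt(11 ),sqrt(14 ),  7.3,8.81,7*sqrt(2)] 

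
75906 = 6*12651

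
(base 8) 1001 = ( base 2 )1000000001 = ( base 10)513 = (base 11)427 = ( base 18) 1a9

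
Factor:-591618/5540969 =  - 2^1*3^1*7^( - 2 )*151^1*653^1*113081^( - 1)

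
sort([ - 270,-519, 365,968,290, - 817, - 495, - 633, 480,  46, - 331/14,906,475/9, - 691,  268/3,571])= [ -817, - 691, -633,- 519, - 495 , - 270, - 331/14,46,475/9 , 268/3,290,365, 480,571, 906,968 ] 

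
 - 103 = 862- 965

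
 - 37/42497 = -1 + 42460/42497 =-0.00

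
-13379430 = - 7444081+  - 5935349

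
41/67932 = 41/67932=0.00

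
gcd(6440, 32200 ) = 6440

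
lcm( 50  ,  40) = 200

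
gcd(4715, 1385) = 5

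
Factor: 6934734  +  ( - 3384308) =3550426= 2^1*11^1 *71^1*2273^1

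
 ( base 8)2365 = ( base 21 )2i9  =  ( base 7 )3462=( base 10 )1269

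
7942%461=105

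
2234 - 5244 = - 3010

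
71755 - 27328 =44427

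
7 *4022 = 28154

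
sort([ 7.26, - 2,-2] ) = [ - 2, - 2, 7.26 ] 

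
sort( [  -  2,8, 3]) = [ - 2,3, 8]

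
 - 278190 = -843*330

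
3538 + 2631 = 6169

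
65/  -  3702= -65/3702 =-0.02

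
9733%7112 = 2621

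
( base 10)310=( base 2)100110110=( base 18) H4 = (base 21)eg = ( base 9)374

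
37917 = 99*383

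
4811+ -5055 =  - 244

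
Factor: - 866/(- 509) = 2^1*433^1*509^ (-1 ) 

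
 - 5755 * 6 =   -  34530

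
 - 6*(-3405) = 20430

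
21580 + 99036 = 120616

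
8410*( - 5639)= - 47423990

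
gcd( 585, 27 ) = 9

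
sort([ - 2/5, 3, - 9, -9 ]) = [ - 9, - 9, - 2/5,3]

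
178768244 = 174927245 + 3840999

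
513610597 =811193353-297582756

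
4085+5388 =9473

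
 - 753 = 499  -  1252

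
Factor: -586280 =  - 2^3*5^1 * 14657^1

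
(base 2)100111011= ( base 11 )267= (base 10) 315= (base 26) c3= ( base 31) A5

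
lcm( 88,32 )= 352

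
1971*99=195129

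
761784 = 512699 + 249085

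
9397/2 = 4698 + 1/2=4698.50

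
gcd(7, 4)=1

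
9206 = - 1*( - 9206) 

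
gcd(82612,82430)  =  2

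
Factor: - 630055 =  - 5^1*126011^1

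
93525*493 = 46107825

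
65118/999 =65 + 61/333 =65.18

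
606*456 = 276336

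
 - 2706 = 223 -2929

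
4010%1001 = 6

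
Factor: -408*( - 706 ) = 2^4*3^1*17^1*353^1 = 288048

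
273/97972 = 39/13996 = 0.00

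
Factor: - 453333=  - 3^1 * 137^1*1103^1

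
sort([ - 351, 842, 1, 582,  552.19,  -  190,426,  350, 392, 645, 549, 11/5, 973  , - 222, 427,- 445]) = [ -445, - 351,-222, - 190, 1, 11/5, 350, 392, 426, 427,549,  552.19, 582, 645, 842,973 ]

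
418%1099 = 418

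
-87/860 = -1 + 773/860 = - 0.10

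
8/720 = 1/90  =  0.01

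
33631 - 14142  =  19489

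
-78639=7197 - 85836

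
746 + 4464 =5210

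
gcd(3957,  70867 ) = 1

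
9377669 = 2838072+6539597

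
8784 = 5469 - -3315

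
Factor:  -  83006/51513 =-2^1*3^(-1)*  7^2*11^1*223^( - 1 )  =  -  1078/669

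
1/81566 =1/81566 = 0.00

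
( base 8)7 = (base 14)7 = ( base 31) 7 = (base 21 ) 7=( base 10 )7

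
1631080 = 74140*22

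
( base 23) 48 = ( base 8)144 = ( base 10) 100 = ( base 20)50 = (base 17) 5f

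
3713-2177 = 1536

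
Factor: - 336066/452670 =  - 709/955 = - 5^(-1)*191^(-1)*709^1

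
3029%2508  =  521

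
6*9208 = 55248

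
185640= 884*210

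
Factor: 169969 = 29^1 * 5861^1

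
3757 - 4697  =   - 940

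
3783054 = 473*7998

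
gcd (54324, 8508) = 12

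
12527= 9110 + 3417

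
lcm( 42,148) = 3108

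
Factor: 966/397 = 2^1*3^1*7^1*23^1*397^( - 1 )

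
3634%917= 883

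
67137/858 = 78 + 71/286 = 78.25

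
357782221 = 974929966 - 617147745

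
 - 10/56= - 1 + 23/28 = - 0.18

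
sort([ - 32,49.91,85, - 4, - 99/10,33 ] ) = [ - 32, - 99/10, - 4,33, 49.91, 85 ] 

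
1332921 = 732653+600268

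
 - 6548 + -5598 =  - 12146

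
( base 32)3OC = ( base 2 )111100001100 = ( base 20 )9CC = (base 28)4PG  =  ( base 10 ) 3852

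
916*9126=8359416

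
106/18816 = 53/9408 = 0.01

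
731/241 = 731/241 =3.03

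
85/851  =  85/851  =  0.10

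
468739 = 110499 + 358240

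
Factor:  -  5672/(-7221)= 2^3 * 3^(-1 )*29^ ( - 1 ) *83^(-1)*709^1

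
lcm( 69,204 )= 4692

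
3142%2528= 614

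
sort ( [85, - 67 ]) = [ - 67,85]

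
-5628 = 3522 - 9150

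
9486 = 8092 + 1394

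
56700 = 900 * 63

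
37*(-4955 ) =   -  183335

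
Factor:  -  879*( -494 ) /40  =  2^(-2)*3^1* 5^( - 1 )*13^1*19^1*293^1 =217113/20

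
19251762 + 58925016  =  78176778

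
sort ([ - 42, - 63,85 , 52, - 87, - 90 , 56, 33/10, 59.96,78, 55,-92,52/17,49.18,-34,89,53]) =[ - 92, - 90, - 87,-63,  -  42, - 34,52/17, 33/10, 49.18, 52, 53,  55, 56,59.96,78, 85 , 89]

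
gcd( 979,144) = 1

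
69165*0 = 0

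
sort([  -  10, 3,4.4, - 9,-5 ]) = [ - 10, - 9, - 5,3,  4.4]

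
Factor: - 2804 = -2^2*701^1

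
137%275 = 137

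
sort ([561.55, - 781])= [ -781,561.55]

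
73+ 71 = 144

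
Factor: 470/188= 2^( - 1)*5^1 = 5/2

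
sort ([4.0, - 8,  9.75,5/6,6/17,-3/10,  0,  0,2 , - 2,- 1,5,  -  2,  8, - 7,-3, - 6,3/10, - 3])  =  [ - 8, - 7, - 6,-3,- 3, - 2, - 2, - 1, - 3/10, 0,  0,3/10, 6/17,5/6, 2,4.0,5, 8, 9.75]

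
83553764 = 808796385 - 725242621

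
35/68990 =7/13798 = 0.00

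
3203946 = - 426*(  -  7521)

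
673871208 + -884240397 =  - 210369189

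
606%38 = 36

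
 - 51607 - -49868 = -1739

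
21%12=9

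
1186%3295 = 1186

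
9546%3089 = 279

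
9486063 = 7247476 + 2238587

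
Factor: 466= 2^1*  233^1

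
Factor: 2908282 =2^1*13^1*111857^1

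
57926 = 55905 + 2021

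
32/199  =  32/199= 0.16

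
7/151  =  7/151 = 0.05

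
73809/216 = 8201/24 = 341.71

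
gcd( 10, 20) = 10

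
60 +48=108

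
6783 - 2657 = 4126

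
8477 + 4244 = 12721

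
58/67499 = 58/67499 = 0.00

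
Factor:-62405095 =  - 5^1 * 23^1 * 71^1 * 7643^1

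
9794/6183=1 + 3611/6183 = 1.58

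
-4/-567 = 4/567 = 0.01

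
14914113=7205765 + 7708348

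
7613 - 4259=3354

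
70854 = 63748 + 7106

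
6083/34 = 178 + 31/34 = 178.91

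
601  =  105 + 496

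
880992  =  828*1064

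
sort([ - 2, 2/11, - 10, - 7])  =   [ - 10, - 7, - 2, 2/11 ]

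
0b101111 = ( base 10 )47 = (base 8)57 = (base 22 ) 23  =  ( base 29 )1I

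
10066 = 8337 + 1729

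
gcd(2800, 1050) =350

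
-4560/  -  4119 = 1+147/1373=1.11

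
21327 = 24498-3171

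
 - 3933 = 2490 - 6423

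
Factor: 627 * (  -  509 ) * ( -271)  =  3^1*11^1*19^1* 271^1 * 509^1  =  86487753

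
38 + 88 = 126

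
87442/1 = 87442 = 87442.00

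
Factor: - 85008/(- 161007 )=368/697= 2^4*17^( - 1) *23^1*41^( - 1)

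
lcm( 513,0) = 0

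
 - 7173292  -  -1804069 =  - 5369223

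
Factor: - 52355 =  - 5^1*37^1*283^1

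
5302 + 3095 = 8397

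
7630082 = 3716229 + 3913853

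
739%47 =34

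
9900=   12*825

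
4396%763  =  581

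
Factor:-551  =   - 19^1 * 29^1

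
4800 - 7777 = - 2977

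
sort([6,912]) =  [6,  912 ] 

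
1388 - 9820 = - 8432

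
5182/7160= 2591/3580 = 0.72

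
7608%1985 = 1653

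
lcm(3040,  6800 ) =258400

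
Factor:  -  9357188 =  - 2^2*2339297^1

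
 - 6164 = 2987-9151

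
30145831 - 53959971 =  - 23814140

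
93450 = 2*46725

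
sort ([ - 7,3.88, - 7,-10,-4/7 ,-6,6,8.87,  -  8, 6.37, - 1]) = [ - 10,-8, - 7, - 7, - 6,  -  1, - 4/7, 3.88,6,  6.37,8.87]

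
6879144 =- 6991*( - 984)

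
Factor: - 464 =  - 2^4*29^1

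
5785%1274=689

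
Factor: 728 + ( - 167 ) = 561 = 3^1*11^1* 17^1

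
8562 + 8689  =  17251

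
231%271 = 231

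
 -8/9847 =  - 8/9847 = - 0.00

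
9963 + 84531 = 94494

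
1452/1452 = 1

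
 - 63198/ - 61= 63198/61 = 1036.03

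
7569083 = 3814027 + 3755056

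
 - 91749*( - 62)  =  5688438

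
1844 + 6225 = 8069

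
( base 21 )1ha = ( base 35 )n3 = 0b1100101000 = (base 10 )808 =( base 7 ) 2233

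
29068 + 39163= 68231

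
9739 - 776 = 8963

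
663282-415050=248232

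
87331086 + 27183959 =114515045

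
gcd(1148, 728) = 28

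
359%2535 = 359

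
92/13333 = 92/13333 = 0.01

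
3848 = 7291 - 3443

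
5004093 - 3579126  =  1424967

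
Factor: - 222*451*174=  - 17421228=- 2^2*3^2 * 11^1*29^1 * 37^1*41^1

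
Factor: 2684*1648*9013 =39866590016 =2^6*11^1*61^1*103^1*9013^1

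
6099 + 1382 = 7481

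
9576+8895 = 18471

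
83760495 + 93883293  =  177643788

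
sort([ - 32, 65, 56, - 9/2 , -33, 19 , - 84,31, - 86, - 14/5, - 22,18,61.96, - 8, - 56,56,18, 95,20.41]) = [ - 86, - 84, - 56, - 33, - 32,-22, - 8, - 9/2 ,  -  14/5,18, 18, 19,20.41,31 , 56,  56,61.96,65, 95] 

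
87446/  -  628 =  - 140 + 237/314 =- 139.25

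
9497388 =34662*274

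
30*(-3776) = -113280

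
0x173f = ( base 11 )4520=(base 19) g94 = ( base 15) 1b6b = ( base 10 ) 5951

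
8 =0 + 8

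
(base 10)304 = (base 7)613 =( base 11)257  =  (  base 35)8O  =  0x130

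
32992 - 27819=5173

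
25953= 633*41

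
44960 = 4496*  10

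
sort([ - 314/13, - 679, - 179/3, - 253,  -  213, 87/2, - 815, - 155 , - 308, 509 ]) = [ - 815 , - 679, - 308,-253, - 213, - 155,  -  179/3, - 314/13, 87/2, 509 ] 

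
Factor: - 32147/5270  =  -61/10  =  - 2^ ( -1 )*5^(-1)*61^1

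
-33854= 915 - 34769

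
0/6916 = 0 = 0.00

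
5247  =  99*53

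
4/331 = 4/331= 0.01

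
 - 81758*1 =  - 81758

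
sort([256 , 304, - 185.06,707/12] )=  [ -185.06,  707/12,256, 304 ]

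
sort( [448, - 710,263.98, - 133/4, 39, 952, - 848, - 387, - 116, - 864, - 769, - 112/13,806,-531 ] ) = [ - 864, -848, - 769 , - 710, - 531, - 387,-116,-133/4, - 112/13, 39, 263.98, 448,806,952]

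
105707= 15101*7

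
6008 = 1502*4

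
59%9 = 5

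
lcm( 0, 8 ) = 0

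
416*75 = 31200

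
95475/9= 31825/3=10608.33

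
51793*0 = 0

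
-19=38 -57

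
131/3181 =131/3181= 0.04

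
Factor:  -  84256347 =-3^1*7^1 * 4012207^1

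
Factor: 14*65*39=35490=2^1 * 3^1*5^1*7^1*13^2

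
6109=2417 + 3692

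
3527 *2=7054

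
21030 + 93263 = 114293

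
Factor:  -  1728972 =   -  2^2*3^3*7^1*2287^1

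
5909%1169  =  64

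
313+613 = 926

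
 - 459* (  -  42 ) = 19278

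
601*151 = 90751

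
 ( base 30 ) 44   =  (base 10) 124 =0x7c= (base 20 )64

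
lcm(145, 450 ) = 13050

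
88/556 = 22/139 = 0.16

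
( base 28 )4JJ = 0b111001100111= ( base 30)42R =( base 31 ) 3PT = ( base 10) 3687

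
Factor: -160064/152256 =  - 3^( - 1)*13^ ( - 1 )*41^1=-  41/39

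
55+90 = 145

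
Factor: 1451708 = 2^2 * 362927^1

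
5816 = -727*( - 8) 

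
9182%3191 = 2800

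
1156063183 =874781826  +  281281357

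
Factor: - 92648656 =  - 2^4 * 47^1*123203^1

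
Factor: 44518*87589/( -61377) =-2^1*3^(  -  1 )*41^( -1)*499^( - 1) * 22259^1*87589^1 = -  3899287102/61377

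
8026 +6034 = 14060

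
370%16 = 2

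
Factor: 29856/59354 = 14928/29677 = 2^4*3^1*59^( - 1) * 311^1 * 503^( - 1 ) 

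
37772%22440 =15332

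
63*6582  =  414666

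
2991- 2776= 215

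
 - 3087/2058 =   -  3/2  =  - 1.50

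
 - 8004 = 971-8975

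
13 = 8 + 5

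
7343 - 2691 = 4652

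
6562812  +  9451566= 16014378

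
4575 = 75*61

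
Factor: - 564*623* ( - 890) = 312721080 = 2^3*3^1*5^1 * 7^1*47^1*89^2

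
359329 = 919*391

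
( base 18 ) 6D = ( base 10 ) 121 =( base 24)51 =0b1111001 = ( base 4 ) 1321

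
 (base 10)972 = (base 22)204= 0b1111001100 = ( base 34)sk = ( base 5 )12342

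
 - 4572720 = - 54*84680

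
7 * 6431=45017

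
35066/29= 35066/29 = 1209.17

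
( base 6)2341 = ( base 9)687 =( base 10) 565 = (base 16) 235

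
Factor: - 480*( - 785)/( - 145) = - 75360/29 = -2^5*3^1*5^1*29^(  -  1 )*157^1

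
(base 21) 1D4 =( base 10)718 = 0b1011001110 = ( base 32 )me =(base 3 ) 222121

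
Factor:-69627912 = - 2^3*3^1*151^1 * 19213^1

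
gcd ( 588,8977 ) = 1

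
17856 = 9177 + 8679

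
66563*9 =599067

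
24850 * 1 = 24850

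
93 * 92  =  8556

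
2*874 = 1748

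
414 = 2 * 207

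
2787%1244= 299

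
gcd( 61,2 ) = 1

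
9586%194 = 80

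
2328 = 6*388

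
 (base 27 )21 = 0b110111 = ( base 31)1O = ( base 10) 55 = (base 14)3D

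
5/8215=1/1643 = 0.00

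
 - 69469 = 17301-86770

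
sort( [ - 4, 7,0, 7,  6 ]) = [ - 4,0,6 , 7,7 ] 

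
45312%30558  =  14754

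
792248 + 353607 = 1145855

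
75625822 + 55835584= 131461406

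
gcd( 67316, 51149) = 1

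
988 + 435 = 1423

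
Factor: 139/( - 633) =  - 3^ (  -  1)  *  139^1*211^( - 1)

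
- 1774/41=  - 1774/41=- 43.27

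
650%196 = 62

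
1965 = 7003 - 5038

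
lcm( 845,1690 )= 1690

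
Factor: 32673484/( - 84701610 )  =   - 16336742/42350805 = - 2^1 * 3^( - 2)*5^( - 1)* 7^( - 1) * 31^( - 1 )*4337^( - 1 ) * 8168371^1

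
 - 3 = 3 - 6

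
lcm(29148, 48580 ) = 145740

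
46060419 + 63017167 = 109077586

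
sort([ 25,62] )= [ 25,62 ] 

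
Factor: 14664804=2^2*3^1 * 7^1*  11^1* 59^1*269^1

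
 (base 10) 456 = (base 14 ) 248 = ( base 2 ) 111001000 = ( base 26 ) he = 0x1C8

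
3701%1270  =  1161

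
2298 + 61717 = 64015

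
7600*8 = 60800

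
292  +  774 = 1066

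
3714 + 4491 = 8205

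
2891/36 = 80 + 11/36 = 80.31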